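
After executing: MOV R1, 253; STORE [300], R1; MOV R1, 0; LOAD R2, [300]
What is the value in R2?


Register and memory trace:
  MOV R1, 253  → R1 = 253
  STORE [300], R1  → mem[300] = 253
  MOV R1, 0  → R1 = 0
  LOAD R2, [300]  → R2 = mem[300] = 253
Final: R2 = 253

253


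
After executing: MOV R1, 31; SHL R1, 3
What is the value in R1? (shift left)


Register state trace:
  MOV R1, 31  → R1 = 31
  SHL R1, 3  → R1 = 31 << 3 = 31 * 2^3 = 248
Final: R1 = 248

248


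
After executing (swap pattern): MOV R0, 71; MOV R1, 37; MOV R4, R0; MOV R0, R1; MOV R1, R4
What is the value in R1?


Register state trace (swap pattern):
  MOV R0, 71  → R0 = 71
  MOV R1, 37  → R1 = 37
  MOV R4, R0  → R4 = 71  (save R0)
  MOV R0, R1  → R0 = 37  (R0 gets R1's value)
  MOV R1, R4  → R1 = 71  (R1 gets saved value)
Final: R1 = 71

71


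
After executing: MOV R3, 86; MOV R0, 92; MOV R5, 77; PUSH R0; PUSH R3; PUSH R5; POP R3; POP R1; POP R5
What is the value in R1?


Stack trace (top is rightmost):
  MOV R3, 86  → R3 = 86
  MOV R0, 92  → R0 = 92
  MOV R5, 77  → R5 = 77
  PUSH R0  → stack: [92]
  PUSH R3  → stack: [92, 86]
  PUSH R5  → stack: [92, 86, 77]
  POP R3  → R3 = 77, stack: [92, 86]
  POP R1  → R1 = 86, stack: [92]
  POP R5  → R5 = 92, stack: []
Final: R1 = 86

86


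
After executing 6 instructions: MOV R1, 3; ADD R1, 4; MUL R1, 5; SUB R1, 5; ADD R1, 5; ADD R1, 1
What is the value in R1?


Register state trace:
  MOV R1, 3  → R1 = 3
  ADD R1, 4  → R1 = 3 + 4 = 7
  MUL R1, 5  → R1 = 7 * 5 = 35
  SUB R1, 5  → R1 = 35 - 5 = 30
  ADD R1, 5  → R1 = 30 + 5 = 35
  ADD R1, 1  → R1 = 35 + 1 = 36
Final: R1 = 36

36


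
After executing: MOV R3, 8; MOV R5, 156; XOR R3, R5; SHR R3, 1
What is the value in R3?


Register state trace:
  MOV R3, 8  → R3 = 8 (0b00001000)
  MOV R5, 156  → R5 = 156 (0b10011100)
  XOR R3, R5  → R3 = 8 XOR 156 = 148 (0b10010100)
  SHR R3, 1  → R3 = 148 >> 1 = 74
Final: R3 = 74

74


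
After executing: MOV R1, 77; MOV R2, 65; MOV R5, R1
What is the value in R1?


Register state trace:
  MOV R1, 77  → R1 = 77
  MOV R2, 65  → R2 = 65
  MOV R5, R1  → R5 = 77
Final: R1 = 77

77


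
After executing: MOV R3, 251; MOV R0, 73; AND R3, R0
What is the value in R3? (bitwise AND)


Register state trace:
  MOV R3, 251  → R3 = 251 (0b11111011)
  MOV R0, 73  → R0 = 73 (0b01001001)
  AND R3, R0  → R3 = 251 AND 73 = 73 (0b01001001)
Final: R3 = 73

73


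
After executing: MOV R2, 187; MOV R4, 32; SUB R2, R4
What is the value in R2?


Register state trace:
  MOV R2, 187  → R2 = 187
  MOV R4, 32  → R4 = 32
  SUB R2, R4  → R2 = 187 - 32 = 155
Final: R2 = 155

155


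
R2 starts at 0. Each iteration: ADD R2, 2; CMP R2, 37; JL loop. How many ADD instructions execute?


Loop trace (R2 starts at 0, target 37, step 2):
  ADD #1: R2 = 0 + 2 = 2  → 2 < 37, loop
  ADD #2: R2 = 2 + 2 = 4  → 4 < 37, loop
  ADD #3: R2 = 4 + 2 = 6  → 6 < 37, loop
  ADD #4: R2 = 6 + 2 = 8  → 8 < 37, loop
  ADD #5: R2 = 8 + 2 = 10  → 10 < 37, loop
  ADD #6: R2 = 10 + 2 = 12  → 12 < 37, loop
  ADD #7: R2 = 12 + 2 = 14  → 14 < 37, loop
  ADD #8: R2 = 14 + 2 = 16  → 16 < 37, loop
  ADD #9: R2 = 16 + 2 = 18  → 18 < 37, loop
  ADD #10: R2 = 18 + 2 = 20  → 20 < 37, loop
  ADD #11: R2 = 20 + 2 = 22  → 22 < 37, loop
  ADD #12: R2 = 22 + 2 = 24  → 24 < 37, loop
  ADD #13: R2 = 24 + 2 = 26  → 26 < 37, loop
  ADD #14: R2 = 26 + 2 = 28  → 28 < 37, loop
  ADD #15: R2 = 28 + 2 = 30  → 30 < 37, loop
  ADD #16: R2 = 30 + 2 = 32  → 32 < 37, loop
  ADD #17: R2 = 32 + 2 = 34  → 34 < 37, loop
  ADD #18: R2 = 34 + 2 = 36  → 36 < 37, loop
  ADD #19: R2 = 36 + 2 = 38  → 38 >= 37, exit
Total ADD instructions: 19

19


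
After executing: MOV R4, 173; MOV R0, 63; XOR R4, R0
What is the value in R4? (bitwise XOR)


Register state trace:
  MOV R4, 173  → R4 = 173 (0b10101101)
  MOV R0, 63  → R0 = 63 (0b00111111)
  XOR R4, R0  → R4 = 173 XOR 63 = 146 (0b10010010)
Final: R4 = 146

146


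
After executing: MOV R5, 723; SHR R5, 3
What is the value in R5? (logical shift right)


Register state trace:
  MOV R5, 723  → R5 = 723
  SHR R5, 3  → R5 = 723 >> 3 = 723 // 2^3 = 90
Final: R5 = 90

90


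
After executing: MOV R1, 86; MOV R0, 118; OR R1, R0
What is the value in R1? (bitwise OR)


Register state trace:
  MOV R1, 86  → R1 = 86 (0b01010110)
  MOV R0, 118  → R0 = 118 (0b01110110)
  OR R1, R0   → R1 = 86 OR 118 = 118 (0b01110110)
Final: R1 = 118

118


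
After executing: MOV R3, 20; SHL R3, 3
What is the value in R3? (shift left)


Register state trace:
  MOV R3, 20  → R3 = 20
  SHL R3, 3  → R3 = 20 << 3 = 20 * 2^3 = 160
Final: R3 = 160

160


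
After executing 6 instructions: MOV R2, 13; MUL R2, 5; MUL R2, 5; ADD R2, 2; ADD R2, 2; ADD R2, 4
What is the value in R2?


Register state trace:
  MOV R2, 13  → R2 = 13
  MUL R2, 5  → R2 = 13 * 5 = 65
  MUL R2, 5  → R2 = 65 * 5 = 325
  ADD R2, 2  → R2 = 325 + 2 = 327
  ADD R2, 2  → R2 = 327 + 2 = 329
  ADD R2, 4  → R2 = 329 + 4 = 333
Final: R2 = 333

333


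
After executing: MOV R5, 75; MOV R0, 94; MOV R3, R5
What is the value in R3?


Register state trace:
  MOV R5, 75  → R5 = 75
  MOV R0, 94  → R0 = 94
  MOV R3, R5  → R3 = 75
Final: R3 = 75

75


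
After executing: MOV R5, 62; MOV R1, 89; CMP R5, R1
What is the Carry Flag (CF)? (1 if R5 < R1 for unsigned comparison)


Register state trace:
  MOV R5, 62  → R5 = 62
  MOV R1, 89  → R1 = 89
  CMP R5, R1  → unsigned 62 - 89: borrow occurs
  62 < 89, so CF = 1
CF = 1

1


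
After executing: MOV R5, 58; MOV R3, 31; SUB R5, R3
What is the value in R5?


Register state trace:
  MOV R5, 58  → R5 = 58
  MOV R3, 31  → R3 = 31
  SUB R5, R3  → R5 = 58 - 31 = 27
Final: R5 = 27

27


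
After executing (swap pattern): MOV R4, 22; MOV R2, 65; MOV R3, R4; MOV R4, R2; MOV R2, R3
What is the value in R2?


Register state trace (swap pattern):
  MOV R4, 22  → R4 = 22
  MOV R2, 65  → R2 = 65
  MOV R3, R4  → R3 = 22  (save R4)
  MOV R4, R2  → R4 = 65  (R4 gets R2's value)
  MOV R2, R3  → R2 = 22  (R2 gets saved value)
Final: R2 = 22

22


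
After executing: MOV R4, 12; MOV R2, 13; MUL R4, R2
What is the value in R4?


Register state trace:
  MOV R4, 12  → R4 = 12
  MOV R2, 13  → R2 = 13
  MUL R4, R2  → R4 = 12 * 13 = 156
Final: R4 = 156

156


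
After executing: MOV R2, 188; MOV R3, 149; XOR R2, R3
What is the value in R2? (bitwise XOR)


Register state trace:
  MOV R2, 188  → R2 = 188 (0b10111100)
  MOV R3, 149  → R3 = 149 (0b10010101)
  XOR R2, R3  → R2 = 188 XOR 149 = 41 (0b00101001)
Final: R2 = 41

41


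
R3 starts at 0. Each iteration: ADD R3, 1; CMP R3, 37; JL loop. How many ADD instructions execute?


Loop trace (R3 starts at 0, target 37, step 1):
  ADD #1: R3 = 0 + 1 = 1  → 1 < 37, loop
  ADD #2: R3 = 1 + 1 = 2  → 2 < 37, loop
  ADD #3: R3 = 2 + 1 = 3  → 3 < 37, loop
  ADD #4: R3 = 3 + 1 = 4  → 4 < 37, loop
  ADD #5: R3 = 4 + 1 = 5  → 5 < 37, loop
  ADD #6: R3 = 5 + 1 = 6  → 6 < 37, loop
  ADD #7: R3 = 6 + 1 = 7  → 7 < 37, loop
  ADD #8: R3 = 7 + 1 = 8  → 8 < 37, loop
  ADD #9: R3 = 8 + 1 = 9  → 9 < 37, loop
  ADD #10: R3 = 9 + 1 = 10  → 10 < 37, loop
  ADD #11: R3 = 10 + 1 = 11  → 11 < 37, loop
  ADD #12: R3 = 11 + 1 = 12  → 12 < 37, loop
  ADD #13: R3 = 12 + 1 = 13  → 13 < 37, loop
  ADD #14: R3 = 13 + 1 = 14  → 14 < 37, loop
  ADD #15: R3 = 14 + 1 = 15  → 15 < 37, loop
  ADD #16: R3 = 15 + 1 = 16  → 16 < 37, loop
  ADD #17: R3 = 16 + 1 = 17  → 17 < 37, loop
  ADD #18: R3 = 17 + 1 = 18  → 18 < 37, loop
  ADD #19: R3 = 18 + 1 = 19  → 19 < 37, loop
  ADD #20: R3 = 19 + 1 = 20  → 20 < 37, loop
  ADD #21: R3 = 20 + 1 = 21  → 21 < 37, loop
  ADD #22: R3 = 21 + 1 = 22  → 22 < 37, loop
  ADD #23: R3 = 22 + 1 = 23  → 23 < 37, loop
  ADD #24: R3 = 23 + 1 = 24  → 24 < 37, loop
  ADD #25: R3 = 24 + 1 = 25  → 25 < 37, loop
  ADD #26: R3 = 25 + 1 = 26  → 26 < 37, loop
  ADD #27: R3 = 26 + 1 = 27  → 27 < 37, loop
  ADD #28: R3 = 27 + 1 = 28  → 28 < 37, loop
  ADD #29: R3 = 28 + 1 = 29  → 29 < 37, loop
  ADD #30: R3 = 29 + 1 = 30  → 30 < 37, loop
  ADD #31: R3 = 30 + 1 = 31  → 31 < 37, loop
  ADD #32: R3 = 31 + 1 = 32  → 32 < 37, loop
  ADD #33: R3 = 32 + 1 = 33  → 33 < 37, loop
  ADD #34: R3 = 33 + 1 = 34  → 34 < 37, loop
  ADD #35: R3 = 34 + 1 = 35  → 35 < 37, loop
  ADD #36: R3 = 35 + 1 = 36  → 36 < 37, loop
  ADD #37: R3 = 36 + 1 = 37  → 37 >= 37, exit
Total ADD instructions: 37

37


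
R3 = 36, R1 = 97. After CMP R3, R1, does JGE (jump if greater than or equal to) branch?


Trace:
  R3 = 36, R1 = 97
  CMP R3, R1  → compares 36 vs 97
  JGE checks: is 36 greater than or equal to 97?
  36 < 97, so condition is false
Branch taken: No

No


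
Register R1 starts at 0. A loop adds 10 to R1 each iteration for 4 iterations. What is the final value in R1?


Starting value: R1 = 0
  Iter 1: R1 = 0 + 10 = 10
  Iter 2: R1 = 10 + 10 = 20
  Iter 3: R1 = 20 + 10 = 30
  Iter 4: R1 = 30 + 10 = 40
Final: R1 = 40

40


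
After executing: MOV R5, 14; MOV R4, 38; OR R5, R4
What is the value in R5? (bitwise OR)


Register state trace:
  MOV R5, 14  → R5 = 14 (0b00001110)
  MOV R4, 38  → R4 = 38 (0b00100110)
  OR R5, R4   → R5 = 14 OR 38 = 46 (0b00101110)
Final: R5 = 46

46


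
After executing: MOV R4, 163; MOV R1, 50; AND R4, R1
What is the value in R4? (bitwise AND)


Register state trace:
  MOV R4, 163  → R4 = 163 (0b10100011)
  MOV R1, 50  → R1 = 50 (0b00110010)
  AND R4, R1  → R4 = 163 AND 50 = 34 (0b00100010)
Final: R4 = 34

34


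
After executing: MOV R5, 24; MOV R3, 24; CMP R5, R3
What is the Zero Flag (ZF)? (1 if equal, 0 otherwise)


Register state trace:
  MOV R5, 24  → R5 = 24
  MOV R3, 24  → R3 = 24
  CMP R5, R3  → computes 24 - 24 = 0
  Result is zero, so values are equal
ZF = 1

1


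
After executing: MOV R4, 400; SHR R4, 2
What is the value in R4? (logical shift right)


Register state trace:
  MOV R4, 400  → R4 = 400
  SHR R4, 2  → R4 = 400 >> 2 = 400 // 2^2 = 100
Final: R4 = 100

100


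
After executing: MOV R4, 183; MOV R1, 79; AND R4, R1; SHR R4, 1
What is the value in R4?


Register state trace:
  MOV R4, 183  → R4 = 183 (0b10110111)
  MOV R1, 79  → R1 = 79 (0b01001111)
  AND R4, R1  → R4 = 183 AND 79 = 7 (0b00000111)
  SHR R4, 1  → R4 = 7 >> 1 = 3
Final: R4 = 3

3


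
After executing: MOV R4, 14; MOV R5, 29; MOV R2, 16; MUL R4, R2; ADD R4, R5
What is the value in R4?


Register state trace:
  MOV R4, 14  → R4 = 14
  MOV R5, 29  → R5 = 29
  MOV R2, 16  → R2 = 16
  MUL R4, R2  → R4 = 14 * 16 = 224
  ADD R4, R5  → R4 = 224 + 29 = 253
Final: R4 = 253

253


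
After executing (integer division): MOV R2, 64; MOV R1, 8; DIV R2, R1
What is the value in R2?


Register state trace:
  MOV R2, 64  → R2 = 64
  MOV R1, 8  → R1 = 8
  DIV R2, R1  → R2 = 64 // 8 = 8
Final: R2 = 8

8


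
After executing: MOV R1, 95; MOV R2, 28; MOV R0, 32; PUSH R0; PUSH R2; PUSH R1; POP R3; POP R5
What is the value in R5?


Stack trace (top is rightmost):
  MOV R1, 95  → R1 = 95
  MOV R2, 28  → R2 = 28
  MOV R0, 32  → R0 = 32
  PUSH R0  → stack: [32]
  PUSH R2  → stack: [32, 28]
  PUSH R1  → stack: [32, 28, 95]
  POP R3  → R3 = 95, stack: [32, 28]
  POP R5  → R5 = 28, stack: [32]
Final: R5 = 28

28


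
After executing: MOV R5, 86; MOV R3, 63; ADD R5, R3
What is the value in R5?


Register state trace:
  MOV R5, 86  → R5 = 86
  MOV R3, 63  → R3 = 63
  ADD R5, R3  → R5 = 86 + 63 = 149
Final: R5 = 149

149


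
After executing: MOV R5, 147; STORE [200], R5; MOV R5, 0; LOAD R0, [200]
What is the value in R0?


Register and memory trace:
  MOV R5, 147  → R5 = 147
  STORE [200], R5  → mem[200] = 147
  MOV R5, 0  → R5 = 0
  LOAD R0, [200]  → R0 = mem[200] = 147
Final: R0 = 147

147


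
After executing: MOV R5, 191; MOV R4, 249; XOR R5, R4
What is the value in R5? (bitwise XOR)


Register state trace:
  MOV R5, 191  → R5 = 191 (0b10111111)
  MOV R4, 249  → R4 = 249 (0b11111001)
  XOR R5, R4  → R5 = 191 XOR 249 = 70 (0b01000110)
Final: R5 = 70

70


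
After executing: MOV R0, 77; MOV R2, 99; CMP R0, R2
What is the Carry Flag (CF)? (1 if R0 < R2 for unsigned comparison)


Register state trace:
  MOV R0, 77  → R0 = 77
  MOV R2, 99  → R2 = 99
  CMP R0, R2  → unsigned 77 - 99: borrow occurs
  77 < 99, so CF = 1
CF = 1

1


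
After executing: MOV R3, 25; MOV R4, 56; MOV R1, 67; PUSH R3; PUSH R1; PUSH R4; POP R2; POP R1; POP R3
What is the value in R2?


Stack trace (top is rightmost):
  MOV R3, 25  → R3 = 25
  MOV R4, 56  → R4 = 56
  MOV R1, 67  → R1 = 67
  PUSH R3  → stack: [25]
  PUSH R1  → stack: [25, 67]
  PUSH R4  → stack: [25, 67, 56]
  POP R2  → R2 = 56, stack: [25, 67]
  POP R1  → R1 = 67, stack: [25]
  POP R3  → R3 = 25, stack: []
Final: R2 = 56

56


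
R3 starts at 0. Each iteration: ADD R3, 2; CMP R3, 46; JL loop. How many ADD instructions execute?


Loop trace (R3 starts at 0, target 46, step 2):
  ADD #1: R3 = 0 + 2 = 2  → 2 < 46, loop
  ADD #2: R3 = 2 + 2 = 4  → 4 < 46, loop
  ADD #3: R3 = 4 + 2 = 6  → 6 < 46, loop
  ADD #4: R3 = 6 + 2 = 8  → 8 < 46, loop
  ADD #5: R3 = 8 + 2 = 10  → 10 < 46, loop
  ADD #6: R3 = 10 + 2 = 12  → 12 < 46, loop
  ADD #7: R3 = 12 + 2 = 14  → 14 < 46, loop
  ADD #8: R3 = 14 + 2 = 16  → 16 < 46, loop
  ADD #9: R3 = 16 + 2 = 18  → 18 < 46, loop
  ADD #10: R3 = 18 + 2 = 20  → 20 < 46, loop
  ADD #11: R3 = 20 + 2 = 22  → 22 < 46, loop
  ADD #12: R3 = 22 + 2 = 24  → 24 < 46, loop
  ADD #13: R3 = 24 + 2 = 26  → 26 < 46, loop
  ADD #14: R3 = 26 + 2 = 28  → 28 < 46, loop
  ADD #15: R3 = 28 + 2 = 30  → 30 < 46, loop
  ADD #16: R3 = 30 + 2 = 32  → 32 < 46, loop
  ADD #17: R3 = 32 + 2 = 34  → 34 < 46, loop
  ADD #18: R3 = 34 + 2 = 36  → 36 < 46, loop
  ADD #19: R3 = 36 + 2 = 38  → 38 < 46, loop
  ADD #20: R3 = 38 + 2 = 40  → 40 < 46, loop
  ADD #21: R3 = 40 + 2 = 42  → 42 < 46, loop
  ADD #22: R3 = 42 + 2 = 44  → 44 < 46, loop
  ADD #23: R3 = 44 + 2 = 46  → 46 >= 46, exit
Total ADD instructions: 23

23


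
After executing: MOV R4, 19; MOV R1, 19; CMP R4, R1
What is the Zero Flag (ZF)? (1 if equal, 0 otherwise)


Register state trace:
  MOV R4, 19  → R4 = 19
  MOV R1, 19  → R1 = 19
  CMP R4, R1  → computes 19 - 19 = 0
  Result is zero, so values are equal
ZF = 1

1


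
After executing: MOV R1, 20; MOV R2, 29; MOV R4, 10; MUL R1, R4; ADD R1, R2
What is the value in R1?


Register state trace:
  MOV R1, 20  → R1 = 20
  MOV R2, 29  → R2 = 29
  MOV R4, 10  → R4 = 10
  MUL R1, R4  → R1 = 20 * 10 = 200
  ADD R1, R2  → R1 = 200 + 29 = 229
Final: R1 = 229

229


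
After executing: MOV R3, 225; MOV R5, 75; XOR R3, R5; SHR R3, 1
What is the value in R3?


Register state trace:
  MOV R3, 225  → R3 = 225 (0b11100001)
  MOV R5, 75  → R5 = 75 (0b01001011)
  XOR R3, R5  → R3 = 225 XOR 75 = 170 (0b10101010)
  SHR R3, 1  → R3 = 170 >> 1 = 85
Final: R3 = 85

85


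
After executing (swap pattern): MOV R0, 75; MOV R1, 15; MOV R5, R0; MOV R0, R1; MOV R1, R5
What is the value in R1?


Register state trace (swap pattern):
  MOV R0, 75  → R0 = 75
  MOV R1, 15  → R1 = 15
  MOV R5, R0  → R5 = 75  (save R0)
  MOV R0, R1  → R0 = 15  (R0 gets R1's value)
  MOV R1, R5  → R1 = 75  (R1 gets saved value)
Final: R1 = 75

75


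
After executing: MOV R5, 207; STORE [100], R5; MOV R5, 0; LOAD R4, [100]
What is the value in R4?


Register and memory trace:
  MOV R5, 207  → R5 = 207
  STORE [100], R5  → mem[100] = 207
  MOV R5, 0  → R5 = 0
  LOAD R4, [100]  → R4 = mem[100] = 207
Final: R4 = 207

207


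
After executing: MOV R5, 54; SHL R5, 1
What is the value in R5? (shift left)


Register state trace:
  MOV R5, 54  → R5 = 54
  SHL R5, 1  → R5 = 54 << 1 = 54 * 2^1 = 108
Final: R5 = 108

108


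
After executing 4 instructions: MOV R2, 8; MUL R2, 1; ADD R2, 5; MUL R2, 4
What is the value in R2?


Register state trace:
  MOV R2, 8  → R2 = 8
  MUL R2, 1  → R2 = 8 * 1 = 8
  ADD R2, 5  → R2 = 8 + 5 = 13
  MUL R2, 4  → R2 = 13 * 4 = 52
Final: R2 = 52

52


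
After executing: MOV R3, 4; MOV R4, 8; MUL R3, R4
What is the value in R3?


Register state trace:
  MOV R3, 4  → R3 = 4
  MOV R4, 8  → R4 = 8
  MUL R3, R4  → R3 = 4 * 8 = 32
Final: R3 = 32

32


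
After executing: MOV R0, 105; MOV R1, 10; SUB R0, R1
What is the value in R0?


Register state trace:
  MOV R0, 105  → R0 = 105
  MOV R1, 10  → R1 = 10
  SUB R0, R1  → R0 = 105 - 10 = 95
Final: R0 = 95

95


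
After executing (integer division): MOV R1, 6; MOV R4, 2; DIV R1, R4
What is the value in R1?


Register state trace:
  MOV R1, 6  → R1 = 6
  MOV R4, 2  → R4 = 2
  DIV R1, R4  → R1 = 6 // 2 = 3
Final: R1 = 3

3


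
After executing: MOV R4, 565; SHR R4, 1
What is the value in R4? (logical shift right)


Register state trace:
  MOV R4, 565  → R4 = 565
  SHR R4, 1  → R4 = 565 >> 1 = 565 // 2^1 = 282
Final: R4 = 282

282


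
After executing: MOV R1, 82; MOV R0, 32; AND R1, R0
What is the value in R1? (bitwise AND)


Register state trace:
  MOV R1, 82  → R1 = 82 (0b01010010)
  MOV R0, 32  → R0 = 32 (0b00100000)
  AND R1, R0  → R1 = 82 AND 32 = 0 (0b00000000)
Final: R1 = 0

0


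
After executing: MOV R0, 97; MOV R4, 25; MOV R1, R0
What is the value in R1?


Register state trace:
  MOV R0, 97  → R0 = 97
  MOV R4, 25  → R4 = 25
  MOV R1, R0  → R1 = 97
Final: R1 = 97

97


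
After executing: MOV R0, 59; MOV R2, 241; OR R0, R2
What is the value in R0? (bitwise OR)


Register state trace:
  MOV R0, 59  → R0 = 59 (0b00111011)
  MOV R2, 241  → R2 = 241 (0b11110001)
  OR R0, R2   → R0 = 59 OR 241 = 251 (0b11111011)
Final: R0 = 251

251


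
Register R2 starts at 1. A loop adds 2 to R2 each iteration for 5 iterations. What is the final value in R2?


Starting value: R2 = 1
  Iter 1: R2 = 1 + 2 = 3
  Iter 2: R2 = 3 + 2 = 5
  Iter 3: R2 = 5 + 2 = 7
  Iter 4: R2 = 7 + 2 = 9
  Iter 5: R2 = 9 + 2 = 11
Final: R2 = 11

11


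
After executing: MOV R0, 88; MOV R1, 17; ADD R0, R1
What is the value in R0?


Register state trace:
  MOV R0, 88  → R0 = 88
  MOV R1, 17  → R1 = 17
  ADD R0, R1  → R0 = 88 + 17 = 105
Final: R0 = 105

105


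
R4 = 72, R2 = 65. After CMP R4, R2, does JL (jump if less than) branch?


Trace:
  R4 = 72, R2 = 65
  CMP R4, R2  → compares 72 vs 65
  JL checks: is 72 less than 65?
  72 > 65, so condition is false
Branch taken: No

No


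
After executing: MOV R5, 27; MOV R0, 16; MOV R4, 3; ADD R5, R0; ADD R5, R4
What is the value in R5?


Register state trace:
  MOV R5, 27  → R5 = 27
  MOV R0, 16  → R0 = 16
  MOV R4, 3  → R4 = 3
  ADD R5, R0  → R5 = 27 + 16 = 43
  ADD R5, R4  → R5 = 43 + 3 = 46
Final: R5 = 46

46


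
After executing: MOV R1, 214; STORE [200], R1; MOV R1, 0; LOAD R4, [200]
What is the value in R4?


Register and memory trace:
  MOV R1, 214  → R1 = 214
  STORE [200], R1  → mem[200] = 214
  MOV R1, 0  → R1 = 0
  LOAD R4, [200]  → R4 = mem[200] = 214
Final: R4 = 214

214


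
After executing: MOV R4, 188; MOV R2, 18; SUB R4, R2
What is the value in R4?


Register state trace:
  MOV R4, 188  → R4 = 188
  MOV R2, 18  → R2 = 18
  SUB R4, R2  → R4 = 188 - 18 = 170
Final: R4 = 170

170


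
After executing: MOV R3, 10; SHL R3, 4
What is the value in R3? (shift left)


Register state trace:
  MOV R3, 10  → R3 = 10
  SHL R3, 4  → R3 = 10 << 4 = 10 * 2^4 = 160
Final: R3 = 160

160


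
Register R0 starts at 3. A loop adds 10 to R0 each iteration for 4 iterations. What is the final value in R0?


Starting value: R0 = 3
  Iter 1: R0 = 3 + 10 = 13
  Iter 2: R0 = 13 + 10 = 23
  Iter 3: R0 = 23 + 10 = 33
  Iter 4: R0 = 33 + 10 = 43
Final: R0 = 43

43


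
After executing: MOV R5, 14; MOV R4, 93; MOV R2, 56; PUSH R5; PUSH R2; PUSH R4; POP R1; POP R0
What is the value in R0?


Stack trace (top is rightmost):
  MOV R5, 14  → R5 = 14
  MOV R4, 93  → R4 = 93
  MOV R2, 56  → R2 = 56
  PUSH R5  → stack: [14]
  PUSH R2  → stack: [14, 56]
  PUSH R4  → stack: [14, 56, 93]
  POP R1  → R1 = 93, stack: [14, 56]
  POP R0  → R0 = 56, stack: [14]
Final: R0 = 56

56


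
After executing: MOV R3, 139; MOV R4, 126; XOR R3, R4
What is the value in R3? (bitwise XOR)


Register state trace:
  MOV R3, 139  → R3 = 139 (0b10001011)
  MOV R4, 126  → R4 = 126 (0b01111110)
  XOR R3, R4  → R3 = 139 XOR 126 = 245 (0b11110101)
Final: R3 = 245

245


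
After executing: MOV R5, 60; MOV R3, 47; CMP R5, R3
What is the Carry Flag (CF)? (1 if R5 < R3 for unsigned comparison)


Register state trace:
  MOV R5, 60  → R5 = 60
  MOV R3, 47  → R3 = 47
  CMP R5, R3  → unsigned 60 - 47: no borrow
  60 >= 47, so CF = 0
CF = 0

0


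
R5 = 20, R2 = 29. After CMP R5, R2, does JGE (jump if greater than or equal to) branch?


Trace:
  R5 = 20, R2 = 29
  CMP R5, R2  → compares 20 vs 29
  JGE checks: is 20 greater than or equal to 29?
  20 < 29, so condition is false
Branch taken: No

No


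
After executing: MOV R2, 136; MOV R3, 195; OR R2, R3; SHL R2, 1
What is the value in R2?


Register state trace:
  MOV R2, 136  → R2 = 136 (0b10001000)
  MOV R3, 195  → R3 = 195 (0b11000011)
  OR R2, R3  → R2 = 136 OR 195 = 203 (0b11001011)
  SHL R2, 1  → R2 = 203 << 1 = 406
Final: R2 = 406

406


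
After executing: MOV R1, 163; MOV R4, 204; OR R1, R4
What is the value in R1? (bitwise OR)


Register state trace:
  MOV R1, 163  → R1 = 163 (0b10100011)
  MOV R4, 204  → R4 = 204 (0b11001100)
  OR R1, R4   → R1 = 163 OR 204 = 239 (0b11101111)
Final: R1 = 239

239


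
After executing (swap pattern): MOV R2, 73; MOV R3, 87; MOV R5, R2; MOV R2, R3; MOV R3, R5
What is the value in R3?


Register state trace (swap pattern):
  MOV R2, 73  → R2 = 73
  MOV R3, 87  → R3 = 87
  MOV R5, R2  → R5 = 73  (save R2)
  MOV R2, R3  → R2 = 87  (R2 gets R3's value)
  MOV R3, R5  → R3 = 73  (R3 gets saved value)
Final: R3 = 73

73


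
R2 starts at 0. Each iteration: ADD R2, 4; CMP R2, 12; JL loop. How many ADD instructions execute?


Loop trace (R2 starts at 0, target 12, step 4):
  ADD #1: R2 = 0 + 4 = 4  → 4 < 12, loop
  ADD #2: R2 = 4 + 4 = 8  → 8 < 12, loop
  ADD #3: R2 = 8 + 4 = 12  → 12 >= 12, exit
Total ADD instructions: 3

3


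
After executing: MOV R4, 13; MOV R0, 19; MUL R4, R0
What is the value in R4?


Register state trace:
  MOV R4, 13  → R4 = 13
  MOV R0, 19  → R0 = 19
  MUL R4, R0  → R4 = 13 * 19 = 247
Final: R4 = 247

247


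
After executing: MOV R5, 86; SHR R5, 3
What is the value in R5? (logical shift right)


Register state trace:
  MOV R5, 86  → R5 = 86
  SHR R5, 3  → R5 = 86 >> 3 = 86 // 2^3 = 10
Final: R5 = 10

10


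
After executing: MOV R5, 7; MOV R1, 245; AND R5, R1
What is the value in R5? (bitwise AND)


Register state trace:
  MOV R5, 7  → R5 = 7 (0b00000111)
  MOV R1, 245  → R1 = 245 (0b11110101)
  AND R5, R1  → R5 = 7 AND 245 = 5 (0b00000101)
Final: R5 = 5

5


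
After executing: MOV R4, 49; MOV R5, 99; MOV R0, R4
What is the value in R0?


Register state trace:
  MOV R4, 49  → R4 = 49
  MOV R5, 99  → R5 = 99
  MOV R0, R4  → R0 = 49
Final: R0 = 49

49


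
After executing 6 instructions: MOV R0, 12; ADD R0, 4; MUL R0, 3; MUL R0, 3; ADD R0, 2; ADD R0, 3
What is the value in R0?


Register state trace:
  MOV R0, 12  → R0 = 12
  ADD R0, 4  → R0 = 12 + 4 = 16
  MUL R0, 3  → R0 = 16 * 3 = 48
  MUL R0, 3  → R0 = 48 * 3 = 144
  ADD R0, 2  → R0 = 144 + 2 = 146
  ADD R0, 3  → R0 = 146 + 3 = 149
Final: R0 = 149

149


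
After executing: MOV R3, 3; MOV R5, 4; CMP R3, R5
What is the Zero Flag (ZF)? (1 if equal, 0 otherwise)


Register state trace:
  MOV R3, 3  → R3 = 3
  MOV R5, 4  → R5 = 4
  CMP R3, R5  → computes 3 - 4 = -1
  Result is nonzero, so values are not equal
ZF = 0

0


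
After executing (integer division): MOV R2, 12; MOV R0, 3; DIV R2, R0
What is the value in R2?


Register state trace:
  MOV R2, 12  → R2 = 12
  MOV R0, 3  → R0 = 3
  DIV R2, R0  → R2 = 12 // 3 = 4
Final: R2 = 4

4


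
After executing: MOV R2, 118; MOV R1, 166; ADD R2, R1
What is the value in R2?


Register state trace:
  MOV R2, 118  → R2 = 118
  MOV R1, 166  → R1 = 166
  ADD R2, R1  → R2 = 118 + 166 = 284
Final: R2 = 284

284


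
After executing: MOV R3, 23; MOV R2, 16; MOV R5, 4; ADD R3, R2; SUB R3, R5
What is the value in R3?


Register state trace:
  MOV R3, 23  → R3 = 23
  MOV R2, 16  → R2 = 16
  MOV R5, 4  → R5 = 4
  ADD R3, R2  → R3 = 23 + 16 = 39
  SUB R3, R5  → R3 = 39 - 4 = 35
Final: R3 = 35

35


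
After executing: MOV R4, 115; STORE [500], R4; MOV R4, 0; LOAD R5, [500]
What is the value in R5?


Register and memory trace:
  MOV R4, 115  → R4 = 115
  STORE [500], R4  → mem[500] = 115
  MOV R4, 0  → R4 = 0
  LOAD R5, [500]  → R5 = mem[500] = 115
Final: R5 = 115

115


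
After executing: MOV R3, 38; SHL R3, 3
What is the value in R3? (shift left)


Register state trace:
  MOV R3, 38  → R3 = 38
  SHL R3, 3  → R3 = 38 << 3 = 38 * 2^3 = 304
Final: R3 = 304

304


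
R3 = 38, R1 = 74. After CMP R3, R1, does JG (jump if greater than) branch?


Trace:
  R3 = 38, R1 = 74
  CMP R3, R1  → compares 38 vs 74
  JG checks: is 38 greater than 74?
  38 < 74, so condition is false
Branch taken: No

No


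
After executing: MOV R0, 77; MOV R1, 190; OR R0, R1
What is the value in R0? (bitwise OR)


Register state trace:
  MOV R0, 77  → R0 = 77 (0b01001101)
  MOV R1, 190  → R1 = 190 (0b10111110)
  OR R0, R1   → R0 = 77 OR 190 = 255 (0b11111111)
Final: R0 = 255

255


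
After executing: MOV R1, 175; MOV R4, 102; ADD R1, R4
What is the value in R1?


Register state trace:
  MOV R1, 175  → R1 = 175
  MOV R4, 102  → R4 = 102
  ADD R1, R4  → R1 = 175 + 102 = 277
Final: R1 = 277

277


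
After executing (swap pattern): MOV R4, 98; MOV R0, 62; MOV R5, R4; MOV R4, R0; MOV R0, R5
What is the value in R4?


Register state trace (swap pattern):
  MOV R4, 98  → R4 = 98
  MOV R0, 62  → R0 = 62
  MOV R5, R4  → R5 = 98  (save R4)
  MOV R4, R0  → R4 = 62  (R4 gets R0's value)
  MOV R0, R5  → R0 = 98  (R0 gets saved value)
Final: R4 = 62

62


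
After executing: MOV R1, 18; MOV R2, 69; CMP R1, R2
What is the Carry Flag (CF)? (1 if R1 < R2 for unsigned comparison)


Register state trace:
  MOV R1, 18  → R1 = 18
  MOV R2, 69  → R2 = 69
  CMP R1, R2  → unsigned 18 - 69: borrow occurs
  18 < 69, so CF = 1
CF = 1

1


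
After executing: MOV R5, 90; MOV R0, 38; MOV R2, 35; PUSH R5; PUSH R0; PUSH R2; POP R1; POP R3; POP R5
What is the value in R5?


Stack trace (top is rightmost):
  MOV R5, 90  → R5 = 90
  MOV R0, 38  → R0 = 38
  MOV R2, 35  → R2 = 35
  PUSH R5  → stack: [90]
  PUSH R0  → stack: [90, 38]
  PUSH R2  → stack: [90, 38, 35]
  POP R1  → R1 = 35, stack: [90, 38]
  POP R3  → R3 = 38, stack: [90]
  POP R5  → R5 = 90, stack: []
Final: R5 = 90

90


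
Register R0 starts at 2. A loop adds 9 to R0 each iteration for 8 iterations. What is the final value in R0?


Starting value: R0 = 2
  Iter 1: R0 = 2 + 9 = 11
  Iter 2: R0 = 11 + 9 = 20
  Iter 3: R0 = 20 + 9 = 29
  Iter 4: R0 = 29 + 9 = 38
  Iter 5: R0 = 38 + 9 = 47
  Iter 6: R0 = 47 + 9 = 56
  Iter 7: R0 = 56 + 9 = 65
  Iter 8: R0 = 65 + 9 = 74
Final: R0 = 74

74


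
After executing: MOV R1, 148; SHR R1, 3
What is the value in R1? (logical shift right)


Register state trace:
  MOV R1, 148  → R1 = 148
  SHR R1, 3  → R1 = 148 >> 3 = 148 // 2^3 = 18
Final: R1 = 18

18


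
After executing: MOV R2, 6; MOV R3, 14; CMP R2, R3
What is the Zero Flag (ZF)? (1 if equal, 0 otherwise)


Register state trace:
  MOV R2, 6  → R2 = 6
  MOV R3, 14  → R3 = 14
  CMP R2, R3  → computes 6 - 14 = -8
  Result is nonzero, so values are not equal
ZF = 0

0


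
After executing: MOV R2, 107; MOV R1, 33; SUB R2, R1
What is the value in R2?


Register state trace:
  MOV R2, 107  → R2 = 107
  MOV R1, 33  → R1 = 33
  SUB R2, R1  → R2 = 107 - 33 = 74
Final: R2 = 74

74


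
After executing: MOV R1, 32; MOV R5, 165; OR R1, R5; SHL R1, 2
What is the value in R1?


Register state trace:
  MOV R1, 32  → R1 = 32 (0b00100000)
  MOV R5, 165  → R5 = 165 (0b10100101)
  OR R1, R5  → R1 = 32 OR 165 = 165 (0b10100101)
  SHL R1, 2  → R1 = 165 << 2 = 660
Final: R1 = 660

660


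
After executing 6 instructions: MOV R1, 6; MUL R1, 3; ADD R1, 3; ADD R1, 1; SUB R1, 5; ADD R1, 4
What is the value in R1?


Register state trace:
  MOV R1, 6  → R1 = 6
  MUL R1, 3  → R1 = 6 * 3 = 18
  ADD R1, 3  → R1 = 18 + 3 = 21
  ADD R1, 1  → R1 = 21 + 1 = 22
  SUB R1, 5  → R1 = 22 - 5 = 17
  ADD R1, 4  → R1 = 17 + 4 = 21
Final: R1 = 21

21


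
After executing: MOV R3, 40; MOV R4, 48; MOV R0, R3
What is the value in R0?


Register state trace:
  MOV R3, 40  → R3 = 40
  MOV R4, 48  → R4 = 48
  MOV R0, R3  → R0 = 40
Final: R0 = 40

40


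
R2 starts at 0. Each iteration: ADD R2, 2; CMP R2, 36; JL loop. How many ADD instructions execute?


Loop trace (R2 starts at 0, target 36, step 2):
  ADD #1: R2 = 0 + 2 = 2  → 2 < 36, loop
  ADD #2: R2 = 2 + 2 = 4  → 4 < 36, loop
  ADD #3: R2 = 4 + 2 = 6  → 6 < 36, loop
  ADD #4: R2 = 6 + 2 = 8  → 8 < 36, loop
  ADD #5: R2 = 8 + 2 = 10  → 10 < 36, loop
  ADD #6: R2 = 10 + 2 = 12  → 12 < 36, loop
  ADD #7: R2 = 12 + 2 = 14  → 14 < 36, loop
  ADD #8: R2 = 14 + 2 = 16  → 16 < 36, loop
  ADD #9: R2 = 16 + 2 = 18  → 18 < 36, loop
  ADD #10: R2 = 18 + 2 = 20  → 20 < 36, loop
  ADD #11: R2 = 20 + 2 = 22  → 22 < 36, loop
  ADD #12: R2 = 22 + 2 = 24  → 24 < 36, loop
  ADD #13: R2 = 24 + 2 = 26  → 26 < 36, loop
  ADD #14: R2 = 26 + 2 = 28  → 28 < 36, loop
  ADD #15: R2 = 28 + 2 = 30  → 30 < 36, loop
  ADD #16: R2 = 30 + 2 = 32  → 32 < 36, loop
  ADD #17: R2 = 32 + 2 = 34  → 34 < 36, loop
  ADD #18: R2 = 34 + 2 = 36  → 36 >= 36, exit
Total ADD instructions: 18

18


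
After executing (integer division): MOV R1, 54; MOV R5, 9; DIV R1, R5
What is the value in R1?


Register state trace:
  MOV R1, 54  → R1 = 54
  MOV R5, 9  → R5 = 9
  DIV R1, R5  → R1 = 54 // 9 = 6
Final: R1 = 6

6


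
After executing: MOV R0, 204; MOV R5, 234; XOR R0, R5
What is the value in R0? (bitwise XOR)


Register state trace:
  MOV R0, 204  → R0 = 204 (0b11001100)
  MOV R5, 234  → R5 = 234 (0b11101010)
  XOR R0, R5  → R0 = 204 XOR 234 = 38 (0b00100110)
Final: R0 = 38

38


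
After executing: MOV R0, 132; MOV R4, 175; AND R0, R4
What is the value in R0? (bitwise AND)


Register state trace:
  MOV R0, 132  → R0 = 132 (0b10000100)
  MOV R4, 175  → R4 = 175 (0b10101111)
  AND R0, R4  → R0 = 132 AND 175 = 132 (0b10000100)
Final: R0 = 132

132


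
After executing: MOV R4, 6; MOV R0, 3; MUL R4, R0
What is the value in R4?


Register state trace:
  MOV R4, 6  → R4 = 6
  MOV R0, 3  → R0 = 3
  MUL R4, R0  → R4 = 6 * 3 = 18
Final: R4 = 18

18


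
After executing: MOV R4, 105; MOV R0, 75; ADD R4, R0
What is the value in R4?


Register state trace:
  MOV R4, 105  → R4 = 105
  MOV R0, 75  → R0 = 75
  ADD R4, R0  → R4 = 105 + 75 = 180
Final: R4 = 180

180


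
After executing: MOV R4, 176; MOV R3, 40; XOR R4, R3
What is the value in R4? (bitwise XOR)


Register state trace:
  MOV R4, 176  → R4 = 176 (0b10110000)
  MOV R3, 40  → R3 = 40 (0b00101000)
  XOR R4, R3  → R4 = 176 XOR 40 = 152 (0b10011000)
Final: R4 = 152

152


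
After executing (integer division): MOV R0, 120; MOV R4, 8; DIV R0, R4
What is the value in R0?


Register state trace:
  MOV R0, 120  → R0 = 120
  MOV R4, 8  → R4 = 8
  DIV R0, R4  → R0 = 120 // 8 = 15
Final: R0 = 15

15


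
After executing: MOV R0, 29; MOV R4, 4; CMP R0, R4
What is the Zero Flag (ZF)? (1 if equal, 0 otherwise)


Register state trace:
  MOV R0, 29  → R0 = 29
  MOV R4, 4  → R4 = 4
  CMP R0, R4  → computes 29 - 4 = 25
  Result is nonzero, so values are not equal
ZF = 0

0


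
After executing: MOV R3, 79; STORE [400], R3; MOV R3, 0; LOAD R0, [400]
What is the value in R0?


Register and memory trace:
  MOV R3, 79  → R3 = 79
  STORE [400], R3  → mem[400] = 79
  MOV R3, 0  → R3 = 0
  LOAD R0, [400]  → R0 = mem[400] = 79
Final: R0 = 79

79


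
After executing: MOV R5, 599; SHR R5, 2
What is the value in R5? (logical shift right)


Register state trace:
  MOV R5, 599  → R5 = 599
  SHR R5, 2  → R5 = 599 >> 2 = 599 // 2^2 = 149
Final: R5 = 149

149


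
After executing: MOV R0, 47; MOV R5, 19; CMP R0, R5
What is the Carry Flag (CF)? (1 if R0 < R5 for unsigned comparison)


Register state trace:
  MOV R0, 47  → R0 = 47
  MOV R5, 19  → R5 = 19
  CMP R0, R5  → unsigned 47 - 19: no borrow
  47 >= 19, so CF = 0
CF = 0

0


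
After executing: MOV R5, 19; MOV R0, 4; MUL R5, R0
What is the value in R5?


Register state trace:
  MOV R5, 19  → R5 = 19
  MOV R0, 4  → R0 = 4
  MUL R5, R0  → R5 = 19 * 4 = 76
Final: R5 = 76

76


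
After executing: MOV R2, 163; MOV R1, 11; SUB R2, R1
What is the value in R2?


Register state trace:
  MOV R2, 163  → R2 = 163
  MOV R1, 11  → R1 = 11
  SUB R2, R1  → R2 = 163 - 11 = 152
Final: R2 = 152

152


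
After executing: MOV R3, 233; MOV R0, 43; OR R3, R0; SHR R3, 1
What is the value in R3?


Register state trace:
  MOV R3, 233  → R3 = 233 (0b11101001)
  MOV R0, 43  → R0 = 43 (0b00101011)
  OR R3, R0  → R3 = 233 OR 43 = 235 (0b11101011)
  SHR R3, 1  → R3 = 235 >> 1 = 117
Final: R3 = 117

117


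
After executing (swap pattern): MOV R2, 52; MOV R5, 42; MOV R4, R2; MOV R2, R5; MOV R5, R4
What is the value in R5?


Register state trace (swap pattern):
  MOV R2, 52  → R2 = 52
  MOV R5, 42  → R5 = 42
  MOV R4, R2  → R4 = 52  (save R2)
  MOV R2, R5  → R2 = 42  (R2 gets R5's value)
  MOV R5, R4  → R5 = 52  (R5 gets saved value)
Final: R5 = 52

52


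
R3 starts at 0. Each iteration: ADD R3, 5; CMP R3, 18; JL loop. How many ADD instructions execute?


Loop trace (R3 starts at 0, target 18, step 5):
  ADD #1: R3 = 0 + 5 = 5  → 5 < 18, loop
  ADD #2: R3 = 5 + 5 = 10  → 10 < 18, loop
  ADD #3: R3 = 10 + 5 = 15  → 15 < 18, loop
  ADD #4: R3 = 15 + 5 = 20  → 20 >= 18, exit
Total ADD instructions: 4

4


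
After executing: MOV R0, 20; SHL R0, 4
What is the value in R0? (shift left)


Register state trace:
  MOV R0, 20  → R0 = 20
  SHL R0, 4  → R0 = 20 << 4 = 20 * 2^4 = 320
Final: R0 = 320

320


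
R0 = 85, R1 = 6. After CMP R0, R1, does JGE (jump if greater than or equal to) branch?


Trace:
  R0 = 85, R1 = 6
  CMP R0, R1  → compares 85 vs 6
  JGE checks: is 85 greater than or equal to 6?
  85 > 6, so condition is true
Branch taken: Yes

Yes


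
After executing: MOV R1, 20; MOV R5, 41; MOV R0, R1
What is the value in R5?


Register state trace:
  MOV R1, 20  → R1 = 20
  MOV R5, 41  → R5 = 41
  MOV R0, R1  → R0 = 20
Final: R5 = 41

41


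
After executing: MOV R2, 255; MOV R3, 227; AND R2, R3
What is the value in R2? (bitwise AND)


Register state trace:
  MOV R2, 255  → R2 = 255 (0b11111111)
  MOV R3, 227  → R3 = 227 (0b11100011)
  AND R2, R3  → R2 = 255 AND 227 = 227 (0b11100011)
Final: R2 = 227

227


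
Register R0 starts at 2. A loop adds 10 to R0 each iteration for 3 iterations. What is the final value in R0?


Starting value: R0 = 2
  Iter 1: R0 = 2 + 10 = 12
  Iter 2: R0 = 12 + 10 = 22
  Iter 3: R0 = 22 + 10 = 32
Final: R0 = 32

32


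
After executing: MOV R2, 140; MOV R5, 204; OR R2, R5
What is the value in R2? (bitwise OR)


Register state trace:
  MOV R2, 140  → R2 = 140 (0b10001100)
  MOV R5, 204  → R5 = 204 (0b11001100)
  OR R2, R5   → R2 = 140 OR 204 = 204 (0b11001100)
Final: R2 = 204

204


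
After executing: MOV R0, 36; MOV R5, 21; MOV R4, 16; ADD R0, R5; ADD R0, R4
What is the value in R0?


Register state trace:
  MOV R0, 36  → R0 = 36
  MOV R5, 21  → R5 = 21
  MOV R4, 16  → R4 = 16
  ADD R0, R5  → R0 = 36 + 21 = 57
  ADD R0, R4  → R0 = 57 + 16 = 73
Final: R0 = 73

73


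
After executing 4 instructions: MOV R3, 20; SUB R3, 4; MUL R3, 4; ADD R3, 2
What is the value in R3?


Register state trace:
  MOV R3, 20  → R3 = 20
  SUB R3, 4  → R3 = 20 - 4 = 16
  MUL R3, 4  → R3 = 16 * 4 = 64
  ADD R3, 2  → R3 = 64 + 2 = 66
Final: R3 = 66

66


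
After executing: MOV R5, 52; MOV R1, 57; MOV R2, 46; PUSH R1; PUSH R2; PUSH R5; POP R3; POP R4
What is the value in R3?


Stack trace (top is rightmost):
  MOV R5, 52  → R5 = 52
  MOV R1, 57  → R1 = 57
  MOV R2, 46  → R2 = 46
  PUSH R1  → stack: [57]
  PUSH R2  → stack: [57, 46]
  PUSH R5  → stack: [57, 46, 52]
  POP R3  → R3 = 52, stack: [57, 46]
  POP R4  → R4 = 46, stack: [57]
Final: R3 = 52

52


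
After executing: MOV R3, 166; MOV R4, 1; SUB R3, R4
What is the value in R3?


Register state trace:
  MOV R3, 166  → R3 = 166
  MOV R4, 1  → R4 = 1
  SUB R3, R4  → R3 = 166 - 1 = 165
Final: R3 = 165

165


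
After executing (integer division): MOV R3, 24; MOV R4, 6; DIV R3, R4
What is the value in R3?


Register state trace:
  MOV R3, 24  → R3 = 24
  MOV R4, 6  → R4 = 6
  DIV R3, R4  → R3 = 24 // 6 = 4
Final: R3 = 4

4


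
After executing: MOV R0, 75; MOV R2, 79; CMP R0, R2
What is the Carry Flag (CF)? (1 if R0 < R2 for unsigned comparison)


Register state trace:
  MOV R0, 75  → R0 = 75
  MOV R2, 79  → R2 = 79
  CMP R0, R2  → unsigned 75 - 79: borrow occurs
  75 < 79, so CF = 1
CF = 1

1


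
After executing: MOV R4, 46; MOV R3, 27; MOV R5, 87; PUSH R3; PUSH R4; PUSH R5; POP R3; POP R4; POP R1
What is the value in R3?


Stack trace (top is rightmost):
  MOV R4, 46  → R4 = 46
  MOV R3, 27  → R3 = 27
  MOV R5, 87  → R5 = 87
  PUSH R3  → stack: [27]
  PUSH R4  → stack: [27, 46]
  PUSH R5  → stack: [27, 46, 87]
  POP R3  → R3 = 87, stack: [27, 46]
  POP R4  → R4 = 46, stack: [27]
  POP R1  → R1 = 27, stack: []
Final: R3 = 87

87


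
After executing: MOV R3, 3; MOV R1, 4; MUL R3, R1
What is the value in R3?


Register state trace:
  MOV R3, 3  → R3 = 3
  MOV R1, 4  → R1 = 4
  MUL R3, R1  → R3 = 3 * 4 = 12
Final: R3 = 12

12


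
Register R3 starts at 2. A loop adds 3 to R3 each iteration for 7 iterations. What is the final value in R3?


Starting value: R3 = 2
  Iter 1: R3 = 2 + 3 = 5
  Iter 2: R3 = 5 + 3 = 8
  Iter 3: R3 = 8 + 3 = 11
  Iter 4: R3 = 11 + 3 = 14
  Iter 5: R3 = 14 + 3 = 17
  Iter 6: R3 = 17 + 3 = 20
  Iter 7: R3 = 20 + 3 = 23
Final: R3 = 23

23


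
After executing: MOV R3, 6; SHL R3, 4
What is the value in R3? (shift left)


Register state trace:
  MOV R3, 6  → R3 = 6
  SHL R3, 4  → R3 = 6 << 4 = 6 * 2^4 = 96
Final: R3 = 96

96


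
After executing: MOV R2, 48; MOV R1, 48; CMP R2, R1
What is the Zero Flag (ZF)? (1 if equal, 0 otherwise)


Register state trace:
  MOV R2, 48  → R2 = 48
  MOV R1, 48  → R1 = 48
  CMP R2, R1  → computes 48 - 48 = 0
  Result is zero, so values are equal
ZF = 1

1


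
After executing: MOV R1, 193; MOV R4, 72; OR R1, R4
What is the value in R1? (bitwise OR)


Register state trace:
  MOV R1, 193  → R1 = 193 (0b11000001)
  MOV R4, 72  → R4 = 72 (0b01001000)
  OR R1, R4   → R1 = 193 OR 72 = 201 (0b11001001)
Final: R1 = 201

201


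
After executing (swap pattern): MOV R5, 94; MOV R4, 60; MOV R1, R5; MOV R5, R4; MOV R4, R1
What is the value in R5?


Register state trace (swap pattern):
  MOV R5, 94  → R5 = 94
  MOV R4, 60  → R4 = 60
  MOV R1, R5  → R1 = 94  (save R5)
  MOV R5, R4  → R5 = 60  (R5 gets R4's value)
  MOV R4, R1  → R4 = 94  (R4 gets saved value)
Final: R5 = 60

60


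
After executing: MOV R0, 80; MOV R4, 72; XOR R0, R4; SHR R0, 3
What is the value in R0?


Register state trace:
  MOV R0, 80  → R0 = 80 (0b01010000)
  MOV R4, 72  → R4 = 72 (0b01001000)
  XOR R0, R4  → R0 = 80 XOR 72 = 24 (0b00011000)
  SHR R0, 3  → R0 = 24 >> 3 = 3
Final: R0 = 3

3
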